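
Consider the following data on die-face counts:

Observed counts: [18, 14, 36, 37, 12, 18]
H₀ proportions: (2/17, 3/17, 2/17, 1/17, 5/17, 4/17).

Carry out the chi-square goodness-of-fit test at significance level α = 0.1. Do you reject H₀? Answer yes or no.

reject H₀: yes

n = 135; E_i = n·p_i = [15.88, 23.82, 15.88, 7.94, 39.71, 31.76]
χ² = (18−15.88)²/15.88 + (14−23.82)²/23.82 + (36−15.88)²/15.88 + (37−7.94)²/7.94 + (12−39.71)²/39.71 + (18−31.76)²/31.76 = 161.4464
df = 5
p-value (upper-tail) = 0.00000
At α=0.1: p < α → reject H₀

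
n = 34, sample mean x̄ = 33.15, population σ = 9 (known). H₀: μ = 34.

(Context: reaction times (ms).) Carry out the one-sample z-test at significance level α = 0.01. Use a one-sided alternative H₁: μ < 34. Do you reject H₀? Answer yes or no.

reject H₀: no

SE = σ/√n = 9/√34 = 1.5435
z = (x̄−μ₀)/SE = (33.15−34)/1.5435 = -0.5507
p-value (one-sided, H₁ less) = 0.29092
At α=0.01: p ≥ α → fail to reject H₀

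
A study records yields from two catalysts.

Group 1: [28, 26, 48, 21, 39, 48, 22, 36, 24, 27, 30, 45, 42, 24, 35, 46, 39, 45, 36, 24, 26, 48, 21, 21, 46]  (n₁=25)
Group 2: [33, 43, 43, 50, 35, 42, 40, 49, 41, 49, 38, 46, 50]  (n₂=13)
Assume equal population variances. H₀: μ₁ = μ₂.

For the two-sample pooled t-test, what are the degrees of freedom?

df = n₁ + n₂ − 2 = 25 + 13 − 2 = 36

degrees of freedom = 36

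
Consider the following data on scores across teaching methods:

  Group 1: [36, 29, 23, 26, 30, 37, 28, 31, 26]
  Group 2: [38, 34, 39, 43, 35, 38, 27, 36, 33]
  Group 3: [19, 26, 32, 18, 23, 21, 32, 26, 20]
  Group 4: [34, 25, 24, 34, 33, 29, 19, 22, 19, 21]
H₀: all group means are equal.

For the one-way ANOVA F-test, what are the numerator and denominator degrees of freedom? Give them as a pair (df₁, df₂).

k = 4 groups, N = 37 total
df = (k−1, N−k) = (4−1, 37−4) = (3, 33)

degrees of freedom = [3, 33]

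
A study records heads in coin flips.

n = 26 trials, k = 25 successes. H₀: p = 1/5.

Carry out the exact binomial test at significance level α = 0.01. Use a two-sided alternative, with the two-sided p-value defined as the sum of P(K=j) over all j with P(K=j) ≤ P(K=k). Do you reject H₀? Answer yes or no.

Exact binomial: n=26, k=25, p₀=1/5=0.2000
P(X=j) = C(n,j)·p₀^j·(1−p₀)^(n−j); p = Σ P(X=j) over j with P(X=j) ≤ P(X=25)
p-value (two-sided) = 0.00000
At α=0.01: p < α → reject H₀

reject H₀: yes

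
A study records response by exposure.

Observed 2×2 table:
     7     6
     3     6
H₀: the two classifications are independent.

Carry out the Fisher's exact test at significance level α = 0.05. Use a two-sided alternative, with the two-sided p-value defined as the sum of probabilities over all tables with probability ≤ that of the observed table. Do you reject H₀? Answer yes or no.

reject H₀: no

Margins: r₁=13, r₂=9, c₁=10, c₂=12, n=22
p_obs = C(13,7)·C(9,3)/C(22,10); sum pmf over tables with pmf ≤ p_obs
p-value (two-sided) = 0.41486
At α=0.05: p ≥ α → fail to reject H₀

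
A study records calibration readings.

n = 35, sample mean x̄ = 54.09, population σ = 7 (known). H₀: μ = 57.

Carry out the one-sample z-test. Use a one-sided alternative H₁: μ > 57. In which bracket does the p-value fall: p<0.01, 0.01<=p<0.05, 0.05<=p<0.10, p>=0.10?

SE = σ/√n = 7/√35 = 1.1832
z = (x̄−μ₀)/SE = (54.09−57)/1.1832 = -2.4594
p-value (one-sided, H₁ greater) = 0.99304
→ bracket: p>=0.10

p-value bracket: p>=0.10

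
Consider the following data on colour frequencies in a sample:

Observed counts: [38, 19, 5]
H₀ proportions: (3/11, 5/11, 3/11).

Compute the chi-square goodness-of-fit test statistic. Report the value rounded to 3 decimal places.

test statistic = 37.686

n = 62; E_i = n·p_i = [16.91, 28.18, 16.91]
χ² = (38−16.91)²/16.91 + (19−28.18)²/28.18 + (5−16.91)²/16.91 = 37.6860
df = 2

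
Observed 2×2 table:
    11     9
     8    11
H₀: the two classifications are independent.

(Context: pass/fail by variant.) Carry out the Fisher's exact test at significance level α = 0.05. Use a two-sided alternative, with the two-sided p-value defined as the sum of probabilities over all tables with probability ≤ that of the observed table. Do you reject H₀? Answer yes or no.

reject H₀: no

Margins: r₁=20, r₂=19, c₁=19, c₂=20, n=39
p_obs = C(20,11)·C(19,8)/C(39,19); sum pmf over tables with pmf ≤ p_obs
p-value (two-sided) = 0.52725
At α=0.05: p ≥ α → fail to reject H₀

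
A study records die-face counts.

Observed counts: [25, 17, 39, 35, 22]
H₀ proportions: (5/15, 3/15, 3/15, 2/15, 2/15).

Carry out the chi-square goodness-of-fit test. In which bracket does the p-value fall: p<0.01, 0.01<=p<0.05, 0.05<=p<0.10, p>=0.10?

n = 138; E_i = n·p_i = [46.00, 27.60, 27.60, 18.40, 18.40]
χ² = (25−46.00)²/46.00 + (17−27.60)²/27.60 + (39−27.60)²/27.60 + (35−18.40)²/18.40 + (22−18.40)²/18.40 = 34.0471
df = 4
p-value (upper-tail) = 0.00000
→ bracket: p<0.01

p-value bracket: p<0.01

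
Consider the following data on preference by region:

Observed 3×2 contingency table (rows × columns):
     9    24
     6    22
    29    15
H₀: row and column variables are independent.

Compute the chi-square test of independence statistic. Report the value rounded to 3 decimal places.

Row totals [33, 28, 44], col totals [44, 61], n=105
χ² = (9−13.83)²/13.83 + (24−19.17)²/19.17 + (6−11.73)²/11.73 + (22−16.27)²/16.27 + (29−18.44)²/18.44 + (15−25.56)²/25.56 = 18.1387
df = 2

test statistic = 18.139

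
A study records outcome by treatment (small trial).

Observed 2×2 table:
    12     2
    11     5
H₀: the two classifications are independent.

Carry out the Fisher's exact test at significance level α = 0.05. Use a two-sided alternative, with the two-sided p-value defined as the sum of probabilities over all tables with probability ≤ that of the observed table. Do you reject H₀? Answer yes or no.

reject H₀: no

Margins: r₁=14, r₂=16, c₁=23, c₂=7, n=30
p_obs = C(14,12)·C(16,11)/C(30,23); sum pmf over tables with pmf ≤ p_obs
p-value (two-sided) = 0.39923
At α=0.05: p ≥ α → fail to reject H₀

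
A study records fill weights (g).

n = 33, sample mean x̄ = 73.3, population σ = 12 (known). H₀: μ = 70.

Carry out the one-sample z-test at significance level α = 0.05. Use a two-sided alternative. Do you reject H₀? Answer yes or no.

reject H₀: no

SE = σ/√n = 12/√33 = 2.0889
z = (x̄−μ₀)/SE = (73.3−70)/2.0889 = 1.5798
p-value (two-sided) = 0.11416
At α=0.05: p ≥ α → fail to reject H₀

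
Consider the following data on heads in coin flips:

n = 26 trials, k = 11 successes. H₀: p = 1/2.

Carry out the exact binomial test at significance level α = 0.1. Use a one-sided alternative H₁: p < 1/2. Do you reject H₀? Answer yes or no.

reject H₀: no

Exact binomial: n=26, k=11, p₀=1/2=0.5000
P(X≤11) from Σ C(n,i)·p₀^i·(1−p₀)^(n−i)
p-value (one-sided, H₁ less) = 0.27860
At α=0.1: p ≥ α → fail to reject H₀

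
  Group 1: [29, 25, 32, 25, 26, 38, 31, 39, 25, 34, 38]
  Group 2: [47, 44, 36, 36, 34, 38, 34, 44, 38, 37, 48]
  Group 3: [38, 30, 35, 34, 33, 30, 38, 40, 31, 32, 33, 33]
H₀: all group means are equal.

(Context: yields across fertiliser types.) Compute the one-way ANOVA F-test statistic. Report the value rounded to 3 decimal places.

Group means [31.09, 39.64, 33.92], grand mean 34.853
SSB = Σnᵢ(x̄ᵢ−x̄)² = 417.893; SSW = ΣΣ(x−x̄ᵢ)² = 690.371
MSB = 417.893/2 = 208.9467; MSW = 690.371/31 = 22.2700
F = MSB/MSW = 9.3824
df = (2, 31)

test statistic = 9.382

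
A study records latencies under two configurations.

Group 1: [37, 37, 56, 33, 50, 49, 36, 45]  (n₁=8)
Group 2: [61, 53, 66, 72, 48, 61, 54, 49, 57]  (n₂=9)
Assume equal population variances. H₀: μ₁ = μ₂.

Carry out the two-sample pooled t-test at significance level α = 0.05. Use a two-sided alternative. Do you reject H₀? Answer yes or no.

x̄₁=42.875, s₁=8.271, n₁=8
x̄₂=57.889, s₂=7.913, n₂=9
s_p² = [7·8.271² + 8·7.913²]/15 = 65.3176
SE = √(s_p²·(1/8+1/9)) = 3.9271
t = (42.875−57.889)/3.9271 = -3.8231
df = 15
p-value (two-sided) = 0.00166
At α=0.05: p < α → reject H₀

reject H₀: yes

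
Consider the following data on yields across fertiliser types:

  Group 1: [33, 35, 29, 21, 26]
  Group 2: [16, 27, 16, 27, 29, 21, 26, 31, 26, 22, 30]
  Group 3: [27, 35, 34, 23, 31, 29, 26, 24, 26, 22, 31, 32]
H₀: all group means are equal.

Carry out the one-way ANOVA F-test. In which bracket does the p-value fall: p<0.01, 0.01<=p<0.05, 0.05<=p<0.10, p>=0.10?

Group means [28.80, 24.64, 28.33], grand mean 26.964
SSB = Σnᵢ(x̄ᵢ−x̄)² = 98.952; SSW = ΣΣ(x−x̄ᵢ)² = 602.012
MSB = 98.952/2 = 49.4761; MSW = 602.012/25 = 24.0805
F = MSB/MSW = 2.0546
df = (2, 25)
p-value (upper-tail) = 0.14923
→ bracket: p>=0.10

p-value bracket: p>=0.10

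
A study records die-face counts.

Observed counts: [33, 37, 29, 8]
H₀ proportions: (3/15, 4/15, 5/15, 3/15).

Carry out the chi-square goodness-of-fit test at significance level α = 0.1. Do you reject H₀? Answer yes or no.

n = 107; E_i = n·p_i = [21.40, 28.53, 35.67, 21.40]
χ² = (33−21.40)²/21.40 + (37−28.53)²/28.53 + (29−35.67)²/35.67 + (8−21.40)²/21.40 = 18.4369
df = 3
p-value (upper-tail) = 0.00036
At α=0.1: p < α → reject H₀

reject H₀: yes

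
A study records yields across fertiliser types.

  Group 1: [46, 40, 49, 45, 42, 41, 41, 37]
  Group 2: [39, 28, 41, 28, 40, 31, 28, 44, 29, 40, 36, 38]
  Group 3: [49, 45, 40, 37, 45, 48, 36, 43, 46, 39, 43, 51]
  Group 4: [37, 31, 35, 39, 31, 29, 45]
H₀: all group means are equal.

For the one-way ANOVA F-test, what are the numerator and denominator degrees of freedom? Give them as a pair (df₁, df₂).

k = 4 groups, N = 39 total
df = (k−1, N−k) = (4−1, 39−4) = (3, 35)

degrees of freedom = [3, 35]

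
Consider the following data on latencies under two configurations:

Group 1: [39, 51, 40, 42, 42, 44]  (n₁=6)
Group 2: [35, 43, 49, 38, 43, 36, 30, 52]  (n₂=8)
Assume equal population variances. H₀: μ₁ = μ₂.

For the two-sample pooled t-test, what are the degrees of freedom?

df = n₁ + n₂ − 2 = 6 + 8 − 2 = 12

degrees of freedom = 12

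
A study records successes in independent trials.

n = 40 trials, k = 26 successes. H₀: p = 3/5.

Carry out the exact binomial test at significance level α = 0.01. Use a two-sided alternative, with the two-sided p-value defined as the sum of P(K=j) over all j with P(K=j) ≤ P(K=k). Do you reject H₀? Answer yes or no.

reject H₀: no

Exact binomial: n=40, k=26, p₀=3/5=0.6000
P(X=j) = C(n,j)·p₀^j·(1−p₀)^(n−j); p = Σ P(X=j) over j with P(X=j) ≤ P(X=26)
p-value (two-sided) = 0.62891
At α=0.01: p ≥ α → fail to reject H₀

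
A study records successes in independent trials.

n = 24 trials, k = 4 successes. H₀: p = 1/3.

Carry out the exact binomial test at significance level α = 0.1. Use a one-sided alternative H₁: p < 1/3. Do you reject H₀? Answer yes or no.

Exact binomial: n=24, k=4, p₀=1/3=0.3333
P(X≤4) from Σ C(n,i)·p₀^i·(1−p₀)^(n−i)
p-value (one-sided, H₁ less) = 0.05935
At α=0.1: p < α → reject H₀

reject H₀: yes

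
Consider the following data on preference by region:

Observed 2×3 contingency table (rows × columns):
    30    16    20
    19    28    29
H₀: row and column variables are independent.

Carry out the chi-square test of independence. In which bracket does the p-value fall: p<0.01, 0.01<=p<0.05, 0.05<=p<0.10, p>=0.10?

p-value bracket: 0.01<=p<0.05

Row totals [66, 76], col totals [49, 44, 49], n=142
χ² = (30−22.77)²/22.77 + (16−20.45)²/20.45 + (20−22.77)²/22.77 + (19−26.23)²/26.23 + (28−23.55)²/23.55 + (29−26.23)²/26.23 = 6.7243
df = 2
p-value (upper-tail) = 0.03466
→ bracket: 0.01<=p<0.05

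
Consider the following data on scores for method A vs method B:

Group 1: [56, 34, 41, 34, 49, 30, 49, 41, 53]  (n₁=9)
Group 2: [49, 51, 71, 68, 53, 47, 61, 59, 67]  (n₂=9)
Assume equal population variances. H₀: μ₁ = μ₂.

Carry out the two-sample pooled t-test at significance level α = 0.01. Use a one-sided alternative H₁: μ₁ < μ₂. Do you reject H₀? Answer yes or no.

reject H₀: yes

x̄₁=43.000, s₁=9.220, n₁=9
x̄₂=58.444, s₂=8.904, n₂=9
s_p² = [8·9.220² + 8·8.904²]/16 = 82.1389
SE = √(s_p²·(1/9+1/9)) = 4.2724
t = (43.000−58.444)/4.2724 = -3.6150
df = 16
p-value (one-sided, H₁ less) = 0.00116
At α=0.01: p < α → reject H₀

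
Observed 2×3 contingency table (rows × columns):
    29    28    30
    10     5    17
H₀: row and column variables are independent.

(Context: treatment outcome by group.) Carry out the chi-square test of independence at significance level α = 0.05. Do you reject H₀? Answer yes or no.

reject H₀: no

Row totals [87, 32], col totals [39, 33, 47], n=119
χ² = (29−28.51)²/28.51 + (28−24.13)²/24.13 + (30−34.36)²/34.36 + (10−10.49)²/10.49 + (5−8.87)²/8.87 + (17−12.64)²/12.64 = 4.4028
df = 2
p-value (upper-tail) = 0.11065
At α=0.05: p ≥ α → fail to reject H₀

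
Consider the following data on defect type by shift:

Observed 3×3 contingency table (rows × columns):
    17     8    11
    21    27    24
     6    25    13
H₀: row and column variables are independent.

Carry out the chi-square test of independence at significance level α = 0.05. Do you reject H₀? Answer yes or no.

Row totals [36, 72, 44], col totals [44, 60, 48], n=152
χ² = (17−10.42)²/10.42 + (8−14.21)²/14.21 + (11−11.37)²/11.37 + (21−20.84)²/20.84 + (27−28.42)²/28.42 + (24−22.74)²/22.74 + (6−12.74)²/12.74 + (25−17.37)²/17.37 + (13−13.89)²/13.89 = 13.9961
df = 4
p-value (upper-tail) = 0.00731
At α=0.05: p < α → reject H₀

reject H₀: yes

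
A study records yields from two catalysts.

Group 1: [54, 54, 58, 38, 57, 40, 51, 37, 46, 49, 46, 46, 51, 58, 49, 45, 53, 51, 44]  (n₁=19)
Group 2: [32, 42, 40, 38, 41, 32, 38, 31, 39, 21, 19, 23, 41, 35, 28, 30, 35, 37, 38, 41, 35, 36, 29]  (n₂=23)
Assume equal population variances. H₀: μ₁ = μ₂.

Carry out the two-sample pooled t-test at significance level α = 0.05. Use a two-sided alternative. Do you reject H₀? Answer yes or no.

reject H₀: yes

x̄₁=48.789, s₁=6.312, n₁=19
x̄₂=33.957, s₂=6.554, n₂=23
s_p² = [18·6.312² + 22·6.554²]/40 = 41.5529
SE = √(s_p²·(1/19+1/23)) = 1.9984
t = (48.789−33.957)/1.9984 = 7.4224
df = 40
p-value (two-sided) = 0.00000
At α=0.05: p < α → reject H₀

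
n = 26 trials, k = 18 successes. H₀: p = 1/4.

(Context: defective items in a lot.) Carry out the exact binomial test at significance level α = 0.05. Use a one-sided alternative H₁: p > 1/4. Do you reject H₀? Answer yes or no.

reject H₀: yes

Exact binomial: n=26, k=18, p₀=1/4=0.2500
P(X≥18) from Σ C(n,i)·p₀^i·(1−p₀)^(n−i)
p-value (one-sided, H₁ greater) = 0.00000
At α=0.05: p < α → reject H₀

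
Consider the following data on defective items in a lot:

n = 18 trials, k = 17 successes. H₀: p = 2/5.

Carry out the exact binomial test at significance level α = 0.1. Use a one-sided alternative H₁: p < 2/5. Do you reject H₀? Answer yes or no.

Exact binomial: n=18, k=17, p₀=2/5=0.4000
P(X≤17) from Σ C(n,i)·p₀^i·(1−p₀)^(n−i)
p-value (one-sided, H₁ less) = 1.00000
At α=0.1: p ≥ α → fail to reject H₀

reject H₀: no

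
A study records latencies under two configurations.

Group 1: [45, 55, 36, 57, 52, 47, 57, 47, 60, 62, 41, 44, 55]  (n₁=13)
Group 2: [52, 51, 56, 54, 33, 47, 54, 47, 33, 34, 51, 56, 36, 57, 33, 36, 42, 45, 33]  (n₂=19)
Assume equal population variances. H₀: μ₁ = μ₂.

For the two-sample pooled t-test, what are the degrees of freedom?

df = n₁ + n₂ − 2 = 13 + 19 − 2 = 30

degrees of freedom = 30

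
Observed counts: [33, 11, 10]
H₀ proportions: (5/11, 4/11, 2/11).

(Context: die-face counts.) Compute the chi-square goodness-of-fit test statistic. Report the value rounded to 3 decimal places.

test statistic = 6.714

n = 54; E_i = n·p_i = [24.55, 19.64, 9.82]
χ² = (33−24.55)²/24.55 + (11−19.64)²/19.64 + (10−9.82)²/9.82 = 6.7139
df = 2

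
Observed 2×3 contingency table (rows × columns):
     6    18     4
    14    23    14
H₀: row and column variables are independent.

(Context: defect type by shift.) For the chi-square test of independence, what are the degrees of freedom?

degrees of freedom = 2

df = (r−1)(c−1) = (2−1)·(3−1) = 2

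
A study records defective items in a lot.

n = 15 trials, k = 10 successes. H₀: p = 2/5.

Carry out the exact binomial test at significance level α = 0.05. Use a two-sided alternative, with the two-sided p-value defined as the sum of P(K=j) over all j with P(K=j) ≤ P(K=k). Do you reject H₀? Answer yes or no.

Exact binomial: n=15, k=10, p₀=2/5=0.4000
P(X=j) = C(n,j)·p₀^j·(1−p₀)^(n−j); p = Σ P(X=j) over j with P(X=j) ≤ P(X=10)
p-value (two-sided) = 0.06095
At α=0.05: p ≥ α → fail to reject H₀

reject H₀: no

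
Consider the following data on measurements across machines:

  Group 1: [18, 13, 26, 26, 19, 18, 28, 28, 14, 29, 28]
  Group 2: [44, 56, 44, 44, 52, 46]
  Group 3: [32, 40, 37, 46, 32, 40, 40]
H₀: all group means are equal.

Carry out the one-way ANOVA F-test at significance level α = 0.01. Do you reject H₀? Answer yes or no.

Group means [22.45, 47.67, 38.14], grand mean 33.333
SSB = Σnᵢ(x̄ᵢ−x̄)² = 2696.416; SSW = ΣΣ(x−x̄ᵢ)² = 652.918
MSB = 2696.416/2 = 1348.2078; MSW = 652.918/21 = 31.0913
F = MSB/MSW = 43.3628
df = (2, 21)
p-value (upper-tail) = 0.00000
At α=0.01: p < α → reject H₀

reject H₀: yes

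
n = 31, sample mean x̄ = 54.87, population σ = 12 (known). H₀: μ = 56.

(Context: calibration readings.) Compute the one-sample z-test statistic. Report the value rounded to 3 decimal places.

SE = σ/√n = 12/√31 = 2.1553
z = (x̄−μ₀)/SE = (54.87−56)/2.1553 = -0.5243

test statistic = -0.524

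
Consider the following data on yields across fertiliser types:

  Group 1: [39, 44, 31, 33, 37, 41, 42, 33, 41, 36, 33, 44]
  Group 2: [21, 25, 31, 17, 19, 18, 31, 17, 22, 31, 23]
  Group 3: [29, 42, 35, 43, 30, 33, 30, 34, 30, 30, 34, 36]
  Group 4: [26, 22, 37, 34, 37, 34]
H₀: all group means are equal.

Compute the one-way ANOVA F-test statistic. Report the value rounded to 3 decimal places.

test statistic = 16.366

Group means [37.83, 23.18, 33.83, 31.67], grand mean 31.829
SSB = Σnᵢ(x̄ᵢ−x̄)² = 1303.502; SSW = ΣΣ(x−x̄ᵢ)² = 982.303
MSB = 1303.502/3 = 434.5006; MSW = 982.303/37 = 26.5487
F = MSB/MSW = 16.3662
df = (3, 37)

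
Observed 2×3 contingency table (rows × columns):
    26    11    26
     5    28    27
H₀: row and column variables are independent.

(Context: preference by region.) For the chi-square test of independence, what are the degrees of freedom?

degrees of freedom = 2

df = (r−1)(c−1) = (2−1)·(3−1) = 2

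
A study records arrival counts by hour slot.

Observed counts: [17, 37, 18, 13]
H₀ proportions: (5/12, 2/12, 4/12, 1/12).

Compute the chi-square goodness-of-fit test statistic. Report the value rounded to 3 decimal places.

n = 85; E_i = n·p_i = [35.42, 14.17, 28.33, 7.08]
χ² = (17−35.42)²/35.42 + (37−14.17)²/14.17 + (18−28.33)²/28.33 + (13−7.08)²/7.08 = 55.0894
df = 3

test statistic = 55.089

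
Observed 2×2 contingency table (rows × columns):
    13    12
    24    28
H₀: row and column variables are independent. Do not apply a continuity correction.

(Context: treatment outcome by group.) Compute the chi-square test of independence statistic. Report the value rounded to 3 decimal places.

test statistic = 0.231

Row totals [25, 52], col totals [37, 40], n=77
χ² = (13−12.01)²/12.01 + (12−12.99)²/12.99 + (24−24.99)²/24.99 + (28−27.01)²/27.01 = 0.2312
df = 1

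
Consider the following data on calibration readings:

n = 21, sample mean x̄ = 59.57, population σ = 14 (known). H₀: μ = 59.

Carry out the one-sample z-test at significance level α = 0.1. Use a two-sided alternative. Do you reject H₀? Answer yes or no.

reject H₀: no

SE = σ/√n = 14/√21 = 3.0551
z = (x̄−μ₀)/SE = (59.57−59)/3.0551 = 0.1866
p-value (two-sided) = 0.85199
At α=0.1: p ≥ α → fail to reject H₀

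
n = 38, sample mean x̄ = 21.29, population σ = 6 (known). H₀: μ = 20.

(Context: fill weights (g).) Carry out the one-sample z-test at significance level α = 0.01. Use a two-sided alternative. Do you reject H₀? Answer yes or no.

reject H₀: no

SE = σ/√n = 6/√38 = 0.9733
z = (x̄−μ₀)/SE = (21.29−20)/0.9733 = 1.3253
p-value (two-sided) = 0.18506
At α=0.01: p ≥ α → fail to reject H₀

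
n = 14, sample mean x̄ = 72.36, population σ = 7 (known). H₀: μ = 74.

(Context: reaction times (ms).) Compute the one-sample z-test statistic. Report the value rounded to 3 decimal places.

SE = σ/√n = 7/√14 = 1.8708
z = (x̄−μ₀)/SE = (72.36−74)/1.8708 = -0.8766

test statistic = -0.877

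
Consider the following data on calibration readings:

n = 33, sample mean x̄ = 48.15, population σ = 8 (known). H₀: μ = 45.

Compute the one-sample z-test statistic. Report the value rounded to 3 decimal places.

test statistic = 2.262

SE = σ/√n = 8/√33 = 1.3926
z = (x̄−μ₀)/SE = (48.15−45)/1.3926 = 2.2619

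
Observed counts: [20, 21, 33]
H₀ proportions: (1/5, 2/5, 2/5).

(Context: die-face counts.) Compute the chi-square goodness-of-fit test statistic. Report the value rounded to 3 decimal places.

test statistic = 4.716

n = 74; E_i = n·p_i = [14.80, 29.60, 29.60]
χ² = (20−14.80)²/14.80 + (21−29.60)²/29.60 + (33−29.60)²/29.60 = 4.7162
df = 2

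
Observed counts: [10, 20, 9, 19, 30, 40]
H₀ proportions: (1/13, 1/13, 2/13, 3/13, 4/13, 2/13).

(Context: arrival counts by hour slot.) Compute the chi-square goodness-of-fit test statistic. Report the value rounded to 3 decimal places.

n = 128; E_i = n·p_i = [9.85, 9.85, 19.69, 29.54, 39.38, 19.69]
χ² = (10−9.85)²/9.85 + (20−9.85)²/9.85 + (9−19.69)²/19.69 + (19−29.54)²/29.54 + (30−39.38)²/39.38 + (40−19.69)²/19.69 = 43.2174
df = 5

test statistic = 43.217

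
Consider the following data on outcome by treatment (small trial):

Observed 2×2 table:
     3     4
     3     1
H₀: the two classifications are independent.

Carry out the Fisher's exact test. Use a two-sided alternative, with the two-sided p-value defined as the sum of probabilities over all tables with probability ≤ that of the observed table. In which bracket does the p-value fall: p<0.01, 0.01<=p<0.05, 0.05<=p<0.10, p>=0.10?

Margins: r₁=7, r₂=4, c₁=6, c₂=5, n=11
p_obs = C(7,3)·C(4,3)/C(11,6); sum pmf over tables with pmf ≤ p_obs
p-value (two-sided) = 0.54545
→ bracket: p>=0.10

p-value bracket: p>=0.10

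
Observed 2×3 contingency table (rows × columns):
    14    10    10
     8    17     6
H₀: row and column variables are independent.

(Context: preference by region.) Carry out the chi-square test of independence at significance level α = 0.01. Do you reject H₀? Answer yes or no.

reject H₀: no

Row totals [34, 31], col totals [22, 27, 16], n=65
χ² = (14−11.51)²/11.51 + (10−14.12)²/14.12 + (10−8.37)²/8.37 + (8−10.49)²/10.49 + (17−12.88)²/12.88 + (6−7.63)²/7.63 = 4.3219
df = 2
p-value (upper-tail) = 0.11521
At α=0.01: p ≥ α → fail to reject H₀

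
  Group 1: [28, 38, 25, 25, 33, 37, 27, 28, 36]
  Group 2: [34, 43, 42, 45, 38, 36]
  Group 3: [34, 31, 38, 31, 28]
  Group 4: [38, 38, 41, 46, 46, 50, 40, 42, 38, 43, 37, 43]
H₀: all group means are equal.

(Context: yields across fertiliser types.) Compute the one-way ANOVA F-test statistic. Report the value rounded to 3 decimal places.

Group means [30.78, 39.67, 32.40, 41.83], grand mean 36.844
SSB = Σnᵢ(x̄ᵢ−x̄)² = 776.463; SSW = ΣΣ(x−x̄ᵢ)² = 545.756
MSB = 776.463/3 = 258.8211; MSW = 545.756/28 = 19.4913
F = MSB/MSW = 13.2788
df = (3, 28)

test statistic = 13.279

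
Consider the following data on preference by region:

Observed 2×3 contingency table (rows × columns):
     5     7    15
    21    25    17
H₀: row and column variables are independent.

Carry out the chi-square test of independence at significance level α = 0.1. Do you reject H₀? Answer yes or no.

reject H₀: yes

Row totals [27, 63], col totals [26, 32, 32], n=90
χ² = (5−7.80)²/7.80 + (7−9.60)²/9.60 + (15−9.60)²/9.60 + (21−18.20)²/18.20 + (25−22.40)²/22.40 + (17−22.40)²/22.40 = 6.7811
df = 2
p-value (upper-tail) = 0.03369
At α=0.1: p < α → reject H₀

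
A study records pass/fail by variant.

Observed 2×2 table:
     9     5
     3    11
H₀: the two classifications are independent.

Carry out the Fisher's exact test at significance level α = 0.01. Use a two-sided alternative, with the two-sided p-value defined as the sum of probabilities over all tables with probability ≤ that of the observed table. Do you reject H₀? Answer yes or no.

Margins: r₁=14, r₂=14, c₁=12, c₂=16, n=28
p_obs = C(14,9)·C(14,3)/C(28,12); sum pmf over tables with pmf ≤ p_obs
p-value (two-sided) = 0.05424
At α=0.01: p ≥ α → fail to reject H₀

reject H₀: no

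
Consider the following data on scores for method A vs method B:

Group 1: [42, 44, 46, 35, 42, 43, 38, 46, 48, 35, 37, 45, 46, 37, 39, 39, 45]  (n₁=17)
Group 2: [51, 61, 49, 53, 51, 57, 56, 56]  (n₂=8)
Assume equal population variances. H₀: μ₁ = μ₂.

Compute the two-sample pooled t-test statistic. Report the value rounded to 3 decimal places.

x̄₁=41.588, s₁=4.229, n₁=17
x̄₂=54.250, s₂=3.955, n₂=8
s_p² = [16·4.229² + 7·3.955²]/23 = 17.2008
SE = √(s_p²·(1/17+1/8)) = 1.7782
t = (41.588−54.250)/1.7782 = -7.1207
df = 23

test statistic = -7.121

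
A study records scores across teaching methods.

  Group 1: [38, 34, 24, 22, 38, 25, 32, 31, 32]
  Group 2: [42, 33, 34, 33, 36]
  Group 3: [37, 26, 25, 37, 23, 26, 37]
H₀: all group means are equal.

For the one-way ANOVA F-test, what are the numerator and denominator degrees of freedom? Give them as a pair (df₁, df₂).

degrees of freedom = [2, 18]

k = 3 groups, N = 21 total
df = (k−1, N−k) = (3−1, 21−3) = (2, 18)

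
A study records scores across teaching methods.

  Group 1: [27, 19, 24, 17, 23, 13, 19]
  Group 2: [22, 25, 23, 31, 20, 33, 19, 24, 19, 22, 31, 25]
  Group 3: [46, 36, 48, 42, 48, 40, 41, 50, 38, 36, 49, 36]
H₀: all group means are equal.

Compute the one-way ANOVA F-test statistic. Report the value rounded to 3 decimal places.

Group means [20.29, 24.50, 42.50], grand mean 30.516
SSB = Σnᵢ(x̄ᵢ−x̄)² = 2890.313; SSW = ΣΣ(x−x̄ᵢ)² = 713.429
MSB = 2890.313/2 = 1445.1567; MSW = 713.429/28 = 25.4796
F = MSB/MSW = 56.7182
df = (2, 28)

test statistic = 56.718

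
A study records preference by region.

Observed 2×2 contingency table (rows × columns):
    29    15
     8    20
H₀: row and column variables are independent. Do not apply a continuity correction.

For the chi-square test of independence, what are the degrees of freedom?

df = (r−1)(c−1) = (2−1)·(2−1) = 1

degrees of freedom = 1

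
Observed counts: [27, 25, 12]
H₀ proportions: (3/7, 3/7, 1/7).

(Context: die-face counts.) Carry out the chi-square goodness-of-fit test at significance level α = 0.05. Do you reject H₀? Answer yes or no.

reject H₀: no

n = 64; E_i = n·p_i = [27.43, 27.43, 9.14]
χ² = (27−27.43)²/27.43 + (25−27.43)²/27.43 + (12−9.14)²/9.14 = 1.1146
df = 2
p-value (upper-tail) = 0.57276
At α=0.05: p ≥ α → fail to reject H₀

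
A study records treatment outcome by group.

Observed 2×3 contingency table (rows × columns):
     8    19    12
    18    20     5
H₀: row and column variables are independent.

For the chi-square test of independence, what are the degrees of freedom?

df = (r−1)(c−1) = (2−1)·(3−1) = 2

degrees of freedom = 2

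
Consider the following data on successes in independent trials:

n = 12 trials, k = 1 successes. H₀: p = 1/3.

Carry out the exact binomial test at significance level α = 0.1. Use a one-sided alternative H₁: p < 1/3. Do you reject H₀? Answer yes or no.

Exact binomial: n=12, k=1, p₀=1/3=0.3333
P(X≤1) from Σ C(n,i)·p₀^i·(1−p₀)^(n−i)
p-value (one-sided, H₁ less) = 0.05395
At α=0.1: p < α → reject H₀

reject H₀: yes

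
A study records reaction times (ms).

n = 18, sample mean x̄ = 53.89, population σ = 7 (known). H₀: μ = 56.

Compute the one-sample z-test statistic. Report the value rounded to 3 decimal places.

test statistic = -1.279

SE = σ/√n = 7/√18 = 1.6499
z = (x̄−μ₀)/SE = (53.89−56)/1.6499 = -1.2789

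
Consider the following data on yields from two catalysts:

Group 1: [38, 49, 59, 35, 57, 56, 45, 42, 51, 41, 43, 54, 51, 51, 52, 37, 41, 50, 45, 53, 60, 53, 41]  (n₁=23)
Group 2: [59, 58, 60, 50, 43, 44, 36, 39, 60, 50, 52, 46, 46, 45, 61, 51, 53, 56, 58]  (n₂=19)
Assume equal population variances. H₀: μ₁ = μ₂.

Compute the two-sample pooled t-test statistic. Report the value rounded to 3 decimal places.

test statistic = -1.264

x̄₁=48.000, s₁=7.261, n₁=23
x̄₂=50.895, s₂=7.542, n₂=19
s_p² = [22·7.261² + 18·7.542²]/40 = 54.5947
SE = √(s_p²·(1/23+1/19)) = 2.2907
t = (48.000−50.895)/2.2907 = -1.2637
df = 40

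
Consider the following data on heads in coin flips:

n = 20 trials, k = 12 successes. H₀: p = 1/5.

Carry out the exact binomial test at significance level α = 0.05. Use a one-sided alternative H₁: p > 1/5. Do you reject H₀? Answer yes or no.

reject H₀: yes

Exact binomial: n=20, k=12, p₀=1/5=0.2000
P(X≥12) from Σ C(n,i)·p₀^i·(1−p₀)^(n−i)
p-value (one-sided, H₁ greater) = 0.00010
At α=0.05: p < α → reject H₀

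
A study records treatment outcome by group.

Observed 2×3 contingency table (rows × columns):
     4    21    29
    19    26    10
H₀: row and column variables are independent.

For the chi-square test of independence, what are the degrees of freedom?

df = (r−1)(c−1) = (2−1)·(3−1) = 2

degrees of freedom = 2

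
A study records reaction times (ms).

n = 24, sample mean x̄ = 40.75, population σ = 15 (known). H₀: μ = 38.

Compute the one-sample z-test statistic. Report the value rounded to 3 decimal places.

SE = σ/√n = 15/√24 = 3.0619
z = (x̄−μ₀)/SE = (40.75−38)/3.0619 = 0.8981

test statistic = 0.898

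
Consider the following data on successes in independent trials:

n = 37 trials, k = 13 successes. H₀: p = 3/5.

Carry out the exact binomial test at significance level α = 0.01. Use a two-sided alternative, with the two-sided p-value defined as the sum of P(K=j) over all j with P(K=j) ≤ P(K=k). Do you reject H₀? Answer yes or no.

Exact binomial: n=37, k=13, p₀=3/5=0.6000
P(X=j) = C(n,j)·p₀^j·(1−p₀)^(n−j); p = Σ P(X=j) over j with P(X=j) ≤ P(X=13)
p-value (two-sided) = 0.00367
At α=0.01: p < α → reject H₀

reject H₀: yes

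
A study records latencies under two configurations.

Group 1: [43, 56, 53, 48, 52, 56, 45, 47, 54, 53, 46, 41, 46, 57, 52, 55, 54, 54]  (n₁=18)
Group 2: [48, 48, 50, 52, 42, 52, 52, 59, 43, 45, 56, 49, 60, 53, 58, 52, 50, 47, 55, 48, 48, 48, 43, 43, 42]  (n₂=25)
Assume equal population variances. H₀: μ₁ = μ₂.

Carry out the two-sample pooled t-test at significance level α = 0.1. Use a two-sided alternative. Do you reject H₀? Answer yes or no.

x̄₁=50.667, s₁=4.923, n₁=18
x̄₂=49.720, s₂=5.240, n₂=25
s_p² = [17·4.923² + 24·5.240²]/41 = 26.1229
SE = √(s_p²·(1/18+1/25)) = 1.5799
t = (50.667−49.720)/1.5799 = 0.5992
df = 41
p-value (two-sided) = 0.55235
At α=0.1: p ≥ α → fail to reject H₀

reject H₀: no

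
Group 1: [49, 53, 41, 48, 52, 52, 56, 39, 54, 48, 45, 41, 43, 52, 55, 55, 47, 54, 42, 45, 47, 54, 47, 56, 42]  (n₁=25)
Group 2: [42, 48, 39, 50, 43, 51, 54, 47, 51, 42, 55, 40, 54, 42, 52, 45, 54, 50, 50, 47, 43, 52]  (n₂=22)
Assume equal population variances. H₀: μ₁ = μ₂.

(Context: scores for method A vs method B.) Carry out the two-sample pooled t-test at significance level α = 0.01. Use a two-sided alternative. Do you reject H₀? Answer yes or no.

reject H₀: no

x̄₁=48.680, s₁=5.375, n₁=25
x̄₂=47.773, s₂=5.033, n₂=22
s_p² = [24·5.375² + 21·5.033²]/45 = 27.2290
SE = √(s_p²·(1/25+1/22)) = 1.5254
t = (48.680−47.773)/1.5254 = 0.5948
df = 45
p-value (two-sided) = 0.55497
At α=0.01: p ≥ α → fail to reject H₀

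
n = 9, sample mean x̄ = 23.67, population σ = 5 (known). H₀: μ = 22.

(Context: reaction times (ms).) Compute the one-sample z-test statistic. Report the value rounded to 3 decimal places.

SE = σ/√n = 5/√9 = 1.6667
z = (x̄−μ₀)/SE = (23.67−22)/1.6667 = 1.0020

test statistic = 1.002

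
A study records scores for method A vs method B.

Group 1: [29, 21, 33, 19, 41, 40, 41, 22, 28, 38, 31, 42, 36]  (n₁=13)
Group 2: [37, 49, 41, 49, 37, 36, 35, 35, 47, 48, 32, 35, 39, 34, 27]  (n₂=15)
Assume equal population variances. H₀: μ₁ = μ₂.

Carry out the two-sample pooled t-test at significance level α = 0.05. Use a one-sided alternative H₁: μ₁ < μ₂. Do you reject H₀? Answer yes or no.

x̄₁=32.385, s₁=8.130, n₁=13
x̄₂=38.733, s₂=6.713, n₂=15
s_p² = [12·8.130² + 14·6.713²]/26 = 54.7696
SE = √(s_p²·(1/13+1/15)) = 2.8043
t = (32.385−38.733)/2.8043 = -2.2639
df = 26
p-value (one-sided, H₁ less) = 0.01608
At α=0.05: p < α → reject H₀

reject H₀: yes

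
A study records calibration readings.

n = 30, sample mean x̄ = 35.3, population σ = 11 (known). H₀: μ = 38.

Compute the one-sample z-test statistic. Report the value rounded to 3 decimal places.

SE = σ/√n = 11/√30 = 2.0083
z = (x̄−μ₀)/SE = (35.3−38)/2.0083 = -1.3444

test statistic = -1.344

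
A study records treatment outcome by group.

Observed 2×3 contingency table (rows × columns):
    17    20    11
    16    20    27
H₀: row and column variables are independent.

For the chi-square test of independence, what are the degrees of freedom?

df = (r−1)(c−1) = (2−1)·(3−1) = 2

degrees of freedom = 2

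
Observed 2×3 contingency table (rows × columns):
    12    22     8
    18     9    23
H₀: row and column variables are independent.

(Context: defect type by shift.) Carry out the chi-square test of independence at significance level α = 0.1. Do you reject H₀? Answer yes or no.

reject H₀: yes

Row totals [42, 50], col totals [30, 31, 31], n=92
χ² = (12−13.70)²/13.70 + (22−14.15)²/14.15 + (8−14.15)²/14.15 + (18−16.30)²/16.30 + (9−16.85)²/16.85 + (23−16.85)²/16.85 = 13.3147
df = 2
p-value (upper-tail) = 0.00128
At α=0.1: p < α → reject H₀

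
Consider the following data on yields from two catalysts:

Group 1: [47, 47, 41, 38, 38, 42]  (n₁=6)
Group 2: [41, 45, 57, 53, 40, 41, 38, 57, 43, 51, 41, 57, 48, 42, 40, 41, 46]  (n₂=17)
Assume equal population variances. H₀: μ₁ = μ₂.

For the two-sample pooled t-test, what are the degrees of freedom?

df = n₁ + n₂ − 2 = 6 + 17 − 2 = 21

degrees of freedom = 21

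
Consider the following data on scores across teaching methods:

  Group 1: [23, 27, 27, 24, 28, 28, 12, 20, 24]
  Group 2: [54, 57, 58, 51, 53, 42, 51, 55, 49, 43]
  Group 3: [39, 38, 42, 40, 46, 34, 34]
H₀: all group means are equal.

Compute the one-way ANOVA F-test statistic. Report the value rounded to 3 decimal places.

Group means [23.67, 51.30, 39.00], grand mean 38.423
SSB = Σnᵢ(x̄ᵢ−x̄)² = 3620.246; SSW = ΣΣ(x−x̄ᵢ)² = 582.100
MSB = 3620.246/2 = 1810.1231; MSW = 582.100/23 = 25.3087
F = MSB/MSW = 71.5218
df = (2, 23)

test statistic = 71.522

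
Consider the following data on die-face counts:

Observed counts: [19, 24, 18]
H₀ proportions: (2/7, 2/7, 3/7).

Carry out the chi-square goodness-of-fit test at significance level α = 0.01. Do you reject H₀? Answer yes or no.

n = 61; E_i = n·p_i = [17.43, 17.43, 26.14]
χ² = (19−17.43)²/17.43 + (24−17.43)²/17.43 + (18−26.14)²/26.14 = 5.1557
df = 2
p-value (upper-tail) = 0.07594
At α=0.01: p ≥ α → fail to reject H₀

reject H₀: no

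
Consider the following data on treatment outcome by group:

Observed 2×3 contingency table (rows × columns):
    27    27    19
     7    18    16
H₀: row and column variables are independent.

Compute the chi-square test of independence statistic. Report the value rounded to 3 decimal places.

test statistic = 5.253

Row totals [73, 41], col totals [34, 45, 35], n=114
χ² = (27−21.77)²/21.77 + (27−28.82)²/28.82 + (19−22.41)²/22.41 + (7−12.23)²/12.23 + (18−16.18)²/16.18 + (16−12.59)²/12.59 = 5.2533
df = 2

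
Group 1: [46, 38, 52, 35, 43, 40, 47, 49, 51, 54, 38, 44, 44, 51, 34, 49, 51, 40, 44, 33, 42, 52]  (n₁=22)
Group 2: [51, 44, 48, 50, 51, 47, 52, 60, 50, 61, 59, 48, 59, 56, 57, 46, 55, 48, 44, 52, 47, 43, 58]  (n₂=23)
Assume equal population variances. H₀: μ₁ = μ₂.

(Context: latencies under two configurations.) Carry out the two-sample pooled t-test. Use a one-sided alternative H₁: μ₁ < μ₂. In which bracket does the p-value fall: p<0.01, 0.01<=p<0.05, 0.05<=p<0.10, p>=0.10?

p-value bracket: p<0.01

x̄₁=44.409, s₁=6.345, n₁=22
x̄₂=51.565, s₂=5.550, n₂=23
s_p² = [21·6.345² + 22·5.550²]/43 = 35.4179
SE = √(s_p²·(1/22+1/23)) = 1.7748
t = (44.409−51.565)/1.7748 = -4.0321
df = 43
p-value (one-sided, H₁ less) = 0.00011
→ bracket: p<0.01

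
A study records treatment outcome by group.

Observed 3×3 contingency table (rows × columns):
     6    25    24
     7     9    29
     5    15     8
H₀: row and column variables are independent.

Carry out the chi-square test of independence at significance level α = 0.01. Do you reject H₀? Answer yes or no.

Row totals [55, 45, 28], col totals [18, 49, 61], n=128
χ² = (6−7.73)²/7.73 + (25−21.05)²/21.05 + (24−26.21)²/26.21 + (7−6.33)²/6.33 + (9−17.23)²/17.23 + (29−21.45)²/21.45 + (5−3.94)²/3.94 + (15−10.72)²/10.72 + (8−13.34)²/13.34 = 12.1127
df = 4
p-value (upper-tail) = 0.01653
At α=0.01: p ≥ α → fail to reject H₀

reject H₀: no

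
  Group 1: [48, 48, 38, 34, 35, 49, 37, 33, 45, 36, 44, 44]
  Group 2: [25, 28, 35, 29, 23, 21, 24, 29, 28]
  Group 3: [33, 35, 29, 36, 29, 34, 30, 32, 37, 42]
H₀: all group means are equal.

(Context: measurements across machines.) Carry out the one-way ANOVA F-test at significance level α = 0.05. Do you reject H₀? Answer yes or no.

Group means [40.92, 26.89, 33.70], grand mean 34.516
SSB = Σnᵢ(x̄ᵢ−x̄)² = 1021.836; SSW = ΣΣ(x−x̄ᵢ)² = 681.906
MSB = 1021.836/2 = 510.9182; MSW = 681.906/28 = 24.3538
F = MSB/MSW = 20.9790
df = (2, 28)
p-value (upper-tail) = 0.00000
At α=0.05: p < α → reject H₀

reject H₀: yes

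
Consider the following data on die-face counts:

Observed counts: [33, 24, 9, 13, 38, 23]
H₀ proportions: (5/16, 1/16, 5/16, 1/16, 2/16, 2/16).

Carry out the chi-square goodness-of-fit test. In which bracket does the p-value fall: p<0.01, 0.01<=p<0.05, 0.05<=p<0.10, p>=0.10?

n = 140; E_i = n·p_i = [43.75, 8.75, 43.75, 8.75, 17.50, 17.50]
χ² = (33−43.75)²/43.75 + (24−8.75)²/8.75 + (9−43.75)²/43.75 + (13−8.75)²/8.75 + (38−17.50)²/17.50 + (23−17.50)²/17.50 = 84.6286
df = 5
p-value (upper-tail) = 0.00000
→ bracket: p<0.01

p-value bracket: p<0.01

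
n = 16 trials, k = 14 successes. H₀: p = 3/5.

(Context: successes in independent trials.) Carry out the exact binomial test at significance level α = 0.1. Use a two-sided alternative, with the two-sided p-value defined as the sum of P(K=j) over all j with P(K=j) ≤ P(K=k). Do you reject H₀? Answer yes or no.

reject H₀: yes

Exact binomial: n=16, k=14, p₀=3/5=0.6000
P(X=j) = C(n,j)·p₀^j·(1−p₀)^(n−j); p = Σ P(X=j) over j with P(X=j) ≤ P(X=14)
p-value (two-sided) = 0.03748
At α=0.1: p < α → reject H₀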